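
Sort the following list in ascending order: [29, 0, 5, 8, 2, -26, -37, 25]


Original list: [29, 0, 5, 8, 2, -26, -37, 25]
Repeatedly take the smallest remaining element:
  Remaining [29, 0, 5, 8, 2, -26, -37, 25] -> smallest is -37
  Remaining [29, 0, 5, 8, 2, -26, 25] -> smallest is -26
  Remaining [29, 0, 5, 8, 2, 25] -> smallest is 0
  Remaining [29, 5, 8, 2, 25] -> smallest is 2
  Remaining [29, 5, 8, 25] -> smallest is 5
  Remaining [29, 8, 25] -> smallest is 8
  Remaining [29, 25] -> smallest is 25
  Remaining [29] -> smallest is 29
Collecting the picks in order gives the sorted list.
Final answer: [-37, -26, 0, 2, 5, 8, 25, 29]


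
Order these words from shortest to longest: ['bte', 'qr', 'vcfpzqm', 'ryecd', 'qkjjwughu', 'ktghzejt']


Compute lengths:
  'bte' has length 3
  'qr' has length 2
  'vcfpzqm' has length 7
  'ryecd' has length 5
  'qkjjwughu' has length 9
  'ktghzejt' has length 8
Lengths in increasing order: 2 < 3 < 5 < 7 < 8 < 9
Listing the words in that order gives the answer.
Final answer: ['qr', 'bte', 'ryecd', 'vcfpzqm', 'ktghzejt', 'qkjjwughu']


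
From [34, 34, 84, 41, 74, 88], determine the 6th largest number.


Sort descending: [88, 84, 74, 41, 34, 34]
The 6th element (1-indexed) is at index 5.
Value = 34
Final answer: 34


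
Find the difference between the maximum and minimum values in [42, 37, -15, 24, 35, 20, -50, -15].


Maximum value: 42
Minimum value: -50
Range = 42 - (-50) = 92
Final answer: 92


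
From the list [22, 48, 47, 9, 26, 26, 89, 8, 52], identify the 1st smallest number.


Sort ascending: [8, 9, 22, 26, 26, 47, 48, 52, 89]
The 1st element (1-indexed) is at index 0.
Value = 8
Final answer: 8


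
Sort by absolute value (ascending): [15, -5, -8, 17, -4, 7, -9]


Compute absolute values:
  |15| = 15
  |-5| = 5
  |-8| = 8
  |17| = 17
  |-4| = 4
  |7| = 7
  |-9| = 9
Absolute values in increasing order: 4 < 5 < 7 < 8 < 9 < 15 < 17
Listing the original numbers in that order gives the answer.
Final answer: [-4, -5, 7, -8, -9, 15, 17]


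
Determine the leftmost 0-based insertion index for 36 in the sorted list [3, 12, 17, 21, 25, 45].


List is sorted: [3, 12, 17, 21, 25, 45]
We need the leftmost position where 36 can be inserted, i.e. the first index whose element is >= 36 (or the end of the list if none is).
Binary search with low=0, high=6 (0-based indices):
  low=0, high=6, mid=3: a[3]=21 < 36, so low = 4
  low=4, high=6, mid=5: a[5]=45 >= 36, so high = 5
  low=4, high=5, mid=4: a[4]=25 < 36, so low = 5
Now low = high = 5, so the insertion index is 5.
Final answer: 5


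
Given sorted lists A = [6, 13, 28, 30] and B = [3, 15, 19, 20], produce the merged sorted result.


List A: [6, 13, 28, 30]
List B: [3, 15, 19, 20]
Repeatedly compare the front elements and take the smaller:
  6 vs 3 -> take 3
  6 vs 15 -> take 6
  13 vs 15 -> take 13
  28 vs 15 -> take 15
  28 vs 19 -> take 19
  28 vs 20 -> take 20
  B is exhausted; append the rest of A: [28, 30]
Final answer: [3, 6, 13, 15, 19, 20, 28, 30]


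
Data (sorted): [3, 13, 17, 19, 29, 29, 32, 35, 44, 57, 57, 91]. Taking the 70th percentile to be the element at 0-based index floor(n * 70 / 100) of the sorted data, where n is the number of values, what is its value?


The dataset has n = 12 elements.
Index = floor(12 * 70 / 100) = floor(840 / 100) = floor(8.4) = 8
Counting from index 0 in the sorted data, the element at index 8 is 44.
Final answer: 44


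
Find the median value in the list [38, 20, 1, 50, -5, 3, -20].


First, sort the list: [-20, -5, 1, 3, 20, 38, 50]
The list has 7 elements (odd count).
The middle index is 3 (0-based), and the element there is 3.
Final answer: 3


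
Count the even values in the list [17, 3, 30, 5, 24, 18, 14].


Check each element:
  17 is odd
  3 is odd
  30 is even
  5 is odd
  24 is even
  18 is even
  14 is even
Evens: [30, 24, 18, 14]
Count of evens = 4
Final answer: 4


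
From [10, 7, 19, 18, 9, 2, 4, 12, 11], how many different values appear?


List all unique values:
Distinct values: [2, 4, 7, 9, 10, 11, 12, 18, 19]
Count = 9
Final answer: 9


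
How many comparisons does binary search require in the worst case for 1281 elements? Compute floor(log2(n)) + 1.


Binary search halves the search space each step.
Maximum comparisons = floor(log2(1281)) + 1
log2(1281) = 10.3231
floor(log2(1281)) = 10, so 10 + 1 = 11
Final answer: 11


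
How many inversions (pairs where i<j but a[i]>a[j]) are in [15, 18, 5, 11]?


For each element, count the later elements that are smaller than it:
  15 (index 0): smaller elements after it = [5, 11] -> 2
  18 (index 1): smaller elements after it = [5, 11] -> 2
  5 (index 2): smaller elements after it = [] -> 0
Total inversions = 2 + 2 + 0 = 4
Final answer: 4


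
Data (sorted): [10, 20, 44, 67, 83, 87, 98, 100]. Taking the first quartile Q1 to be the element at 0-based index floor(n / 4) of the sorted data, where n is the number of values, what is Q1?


The list has n = 8 elements.
Q1 index = floor(8 / 4) = floor(2) = 2
Counting from index 0 in the sorted data, the element at index 2 is 44.
Final answer: 44


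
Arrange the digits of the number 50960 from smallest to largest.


The number 50960 has digits: 5, 0, 9, 6, 0
Sorted: 0, 0, 5, 6, 9
Joining the sorted digits gives the result.
Final answer: 00569


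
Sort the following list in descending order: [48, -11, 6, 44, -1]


Original list: [48, -11, 6, 44, -1]
Repeatedly take the largest remaining element:
  Remaining [48, -11, 6, 44, -1] -> largest is 48
  Remaining [-11, 6, 44, -1] -> largest is 44
  Remaining [-11, 6, -1] -> largest is 6
  Remaining [-11, -1] -> largest is -1
  Remaining [-11] -> largest is -11
Collecting the picks in order gives the descending list.
Final answer: [48, 44, 6, -1, -11]


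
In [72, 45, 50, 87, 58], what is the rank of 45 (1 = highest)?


Sort descending: [87, 72, 58, 50, 45]
Find 45 in the sorted list.
45 is at position 5.
Final answer: 5


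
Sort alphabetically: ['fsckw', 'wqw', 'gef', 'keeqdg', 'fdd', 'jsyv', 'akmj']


Compare strings character by character (the first differing letter decides):
  'akmj' < 'fdd' since 'a' < 'f' at position 1
  'fdd' < 'fsckw' since 'd' < 's' at position 2
  'fsckw' < 'gef' since 'f' < 'g' at position 1
  'gef' < 'jsyv' since 'g' < 'j' at position 1
  'jsyv' < 'keeqdg' since 'j' < 'k' at position 1
  'keeqdg' < 'wqw' since 'k' < 'w' at position 1
Chaining these comparisons gives the alphabetical order.
Final answer: ['akmj', 'fdd', 'fsckw', 'gef', 'jsyv', 'keeqdg', 'wqw']


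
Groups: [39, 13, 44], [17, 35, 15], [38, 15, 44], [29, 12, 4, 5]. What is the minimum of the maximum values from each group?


Find max of each group:
  Group 1: [39, 13, 44] -> max = 44
  Group 2: [17, 35, 15] -> max = 35
  Group 3: [38, 15, 44] -> max = 44
  Group 4: [29, 12, 4, 5] -> max = 29
Maxes: [44, 35, 44, 29]
Minimum of maxes = 29
Final answer: 29


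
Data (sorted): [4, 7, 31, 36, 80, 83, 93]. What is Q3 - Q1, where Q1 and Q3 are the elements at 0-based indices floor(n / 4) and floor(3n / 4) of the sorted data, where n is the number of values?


The data has n = 7 elements.
Q1 index = floor(7 / 4) = floor(1.75) = 1; Q3 index = floor(3 * 7 / 4) = floor(5.25) = 5
Q1 = element at index 1 = 7
Q3 = element at index 5 = 83
IQR = 83 - 7 = 76
Final answer: 76


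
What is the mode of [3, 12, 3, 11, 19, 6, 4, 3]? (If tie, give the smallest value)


Count the frequency of each value:
  3 appears 3 time(s)
  4 appears 1 time(s)
  6 appears 1 time(s)
  11 appears 1 time(s)
  12 appears 1 time(s)
  19 appears 1 time(s)
Maximum frequency is 3.
Only 3 reaches that frequency, so it is the mode.
Final answer: 3


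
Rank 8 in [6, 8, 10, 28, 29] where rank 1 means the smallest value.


Sort ascending: [6, 8, 10, 28, 29]
Find 8 in the sorted list.
8 is at position 2 (1-indexed).
Final answer: 2


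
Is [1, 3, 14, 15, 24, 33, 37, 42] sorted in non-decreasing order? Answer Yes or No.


Check consecutive pairs:
  1 <= 3? True
  3 <= 14? True
  14 <= 15? True
  15 <= 24? True
  24 <= 33? True
  33 <= 37? True
  37 <= 42? True
Every consecutive pair is in order, so the list is non-decreasing.
Final answer: Yes


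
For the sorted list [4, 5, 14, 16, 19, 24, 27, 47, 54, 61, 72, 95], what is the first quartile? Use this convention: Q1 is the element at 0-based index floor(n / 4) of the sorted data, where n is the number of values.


The list has n = 12 elements.
Q1 index = floor(12 / 4) = floor(3) = 3
Counting from index 0 in the sorted data, the element at index 3 is 16.
Final answer: 16


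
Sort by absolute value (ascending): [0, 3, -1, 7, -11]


Compute absolute values:
  |0| = 0
  |3| = 3
  |-1| = 1
  |7| = 7
  |-11| = 11
Absolute values in increasing order: 0 < 1 < 3 < 7 < 11
Listing the original numbers in that order gives the answer.
Final answer: [0, -1, 3, 7, -11]


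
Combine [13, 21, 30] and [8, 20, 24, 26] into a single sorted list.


List A: [13, 21, 30]
List B: [8, 20, 24, 26]
Repeatedly compare the front elements and take the smaller:
  13 vs 8 -> take 8
  13 vs 20 -> take 13
  21 vs 20 -> take 20
  21 vs 24 -> take 21
  30 vs 24 -> take 24
  30 vs 26 -> take 26
  B is exhausted; append the rest of A: [30]
Final answer: [8, 13, 20, 21, 24, 26, 30]


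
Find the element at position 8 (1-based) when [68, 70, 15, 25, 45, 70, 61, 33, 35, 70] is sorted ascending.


Sort ascending: [15, 25, 33, 35, 45, 61, 68, 70, 70, 70]
The 8th element (1-indexed) is at index 7.
Value = 70
Final answer: 70


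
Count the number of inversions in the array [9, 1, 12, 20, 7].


For each element, count the later elements that are smaller than it:
  9 (index 0): smaller elements after it = [1, 7] -> 2
  1 (index 1): smaller elements after it = [] -> 0
  12 (index 2): smaller elements after it = [7] -> 1
  20 (index 3): smaller elements after it = [7] -> 1
Total inversions = 2 + 0 + 1 + 1 = 4
Final answer: 4


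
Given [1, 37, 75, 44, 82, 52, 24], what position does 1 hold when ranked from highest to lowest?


Sort descending: [82, 75, 52, 44, 37, 24, 1]
Find 1 in the sorted list.
1 is at position 7.
Final answer: 7


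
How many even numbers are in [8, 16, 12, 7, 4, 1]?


Check each element:
  8 is even
  16 is even
  12 is even
  7 is odd
  4 is even
  1 is odd
Evens: [8, 16, 12, 4]
Count of evens = 4
Final answer: 4


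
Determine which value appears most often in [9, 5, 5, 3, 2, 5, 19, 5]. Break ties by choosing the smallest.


Count the frequency of each value:
  2 appears 1 time(s)
  3 appears 1 time(s)
  5 appears 4 time(s)
  9 appears 1 time(s)
  19 appears 1 time(s)
Maximum frequency is 4.
Only 5 reaches that frequency, so it is the mode.
Final answer: 5


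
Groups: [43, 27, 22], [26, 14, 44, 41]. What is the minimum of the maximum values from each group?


Find max of each group:
  Group 1: [43, 27, 22] -> max = 43
  Group 2: [26, 14, 44, 41] -> max = 44
Maxes: [43, 44]
Minimum of maxes = 43
Final answer: 43


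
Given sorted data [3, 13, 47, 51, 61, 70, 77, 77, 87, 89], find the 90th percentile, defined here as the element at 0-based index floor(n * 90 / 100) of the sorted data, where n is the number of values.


The dataset has n = 10 elements.
Index = floor(10 * 90 / 100) = floor(900 / 100) = floor(9) = 9
Counting from index 0 in the sorted data, the element at index 9 is 89.
Final answer: 89


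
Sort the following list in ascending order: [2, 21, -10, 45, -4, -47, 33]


Original list: [2, 21, -10, 45, -4, -47, 33]
Repeatedly take the smallest remaining element:
  Remaining [2, 21, -10, 45, -4, -47, 33] -> smallest is -47
  Remaining [2, 21, -10, 45, -4, 33] -> smallest is -10
  Remaining [2, 21, 45, -4, 33] -> smallest is -4
  Remaining [2, 21, 45, 33] -> smallest is 2
  Remaining [21, 45, 33] -> smallest is 21
  Remaining [45, 33] -> smallest is 33
  Remaining [45] -> smallest is 45
Collecting the picks in order gives the sorted list.
Final answer: [-47, -10, -4, 2, 21, 33, 45]


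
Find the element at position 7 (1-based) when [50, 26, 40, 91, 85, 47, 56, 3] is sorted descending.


Sort descending: [91, 85, 56, 50, 47, 40, 26, 3]
The 7th element (1-indexed) is at index 6.
Value = 26
Final answer: 26


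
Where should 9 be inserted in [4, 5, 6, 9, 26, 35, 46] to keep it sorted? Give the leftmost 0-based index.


List is sorted: [4, 5, 6, 9, 26, 35, 46]
We need the leftmost position where 9 can be inserted, i.e. the first index whose element is >= 9 (or the end of the list if none is).
Binary search with low=0, high=7 (0-based indices):
  low=0, high=7, mid=3: a[3]=9 >= 9, so high = 3
  low=0, high=3, mid=1: a[1]=5 < 9, so low = 2
  low=2, high=3, mid=2: a[2]=6 < 9, so low = 3
Now low = high = 3, so the insertion index is 3.
Final answer: 3


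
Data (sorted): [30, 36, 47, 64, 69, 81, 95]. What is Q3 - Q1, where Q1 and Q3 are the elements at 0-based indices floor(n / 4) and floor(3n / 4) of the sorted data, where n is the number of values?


The data has n = 7 elements.
Q1 index = floor(7 / 4) = floor(1.75) = 1; Q3 index = floor(3 * 7 / 4) = floor(5.25) = 5
Q1 = element at index 1 = 36
Q3 = element at index 5 = 81
IQR = 81 - 36 = 45
Final answer: 45


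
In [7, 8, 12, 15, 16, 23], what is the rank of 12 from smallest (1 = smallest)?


Sort ascending: [7, 8, 12, 15, 16, 23]
Find 12 in the sorted list.
12 is at position 3 (1-indexed).
Final answer: 3


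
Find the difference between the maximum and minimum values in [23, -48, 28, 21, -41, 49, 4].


Maximum value: 49
Minimum value: -48
Range = 49 - (-48) = 97
Final answer: 97


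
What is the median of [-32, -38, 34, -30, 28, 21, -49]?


First, sort the list: [-49, -38, -32, -30, 21, 28, 34]
The list has 7 elements (odd count).
The middle index is 3 (0-based), and the element there is -30.
Final answer: -30


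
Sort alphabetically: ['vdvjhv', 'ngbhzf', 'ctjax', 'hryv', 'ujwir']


Compare strings character by character (the first differing letter decides):
  'ctjax' < 'hryv' since 'c' < 'h' at position 1
  'hryv' < 'ngbhzf' since 'h' < 'n' at position 1
  'ngbhzf' < 'ujwir' since 'n' < 'u' at position 1
  'ujwir' < 'vdvjhv' since 'u' < 'v' at position 1
Chaining these comparisons gives the alphabetical order.
Final answer: ['ctjax', 'hryv', 'ngbhzf', 'ujwir', 'vdvjhv']


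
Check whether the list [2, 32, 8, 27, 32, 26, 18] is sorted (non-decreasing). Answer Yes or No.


Check consecutive pairs:
  2 <= 32? True
  32 <= 8? False
  8 <= 27? True
  27 <= 32? True
  32 <= 26? False
  26 <= 18? False
3 consecutive pair(s) are out of order, so the list is not sorted.
Final answer: No


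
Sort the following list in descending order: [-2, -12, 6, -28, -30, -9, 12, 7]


Original list: [-2, -12, 6, -28, -30, -9, 12, 7]
Repeatedly take the largest remaining element:
  Remaining [-2, -12, 6, -28, -30, -9, 12, 7] -> largest is 12
  Remaining [-2, -12, 6, -28, -30, -9, 7] -> largest is 7
  Remaining [-2, -12, 6, -28, -30, -9] -> largest is 6
  Remaining [-2, -12, -28, -30, -9] -> largest is -2
  Remaining [-12, -28, -30, -9] -> largest is -9
  Remaining [-12, -28, -30] -> largest is -12
  Remaining [-28, -30] -> largest is -28
  Remaining [-30] -> largest is -30
Collecting the picks in order gives the descending list.
Final answer: [12, 7, 6, -2, -9, -12, -28, -30]


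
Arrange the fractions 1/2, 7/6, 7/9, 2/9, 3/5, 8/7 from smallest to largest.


Convert to decimal for comparison:
  1/2 = 0.5
  7/6 = 1.1667
  7/9 = 0.7778
  2/9 = 0.2222
  3/5 = 0.6
  8/7 = 1.1429
Decimals in increasing order: 0.2222 < 0.5 < 0.6 < 0.7778 < 1.1429 < 1.1667
Writing each back as its fraction gives the sorted order.
Final answer: 2/9, 1/2, 3/5, 7/9, 8/7, 7/6


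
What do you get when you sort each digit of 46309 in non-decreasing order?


The number 46309 has digits: 4, 6, 3, 0, 9
Sorted: 0, 3, 4, 6, 9
Joining the sorted digits gives the result.
Final answer: 03469


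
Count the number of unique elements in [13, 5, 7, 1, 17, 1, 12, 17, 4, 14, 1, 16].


List all unique values:
Distinct values: [1, 4, 5, 7, 12, 13, 14, 16, 17]
Count = 9
Final answer: 9


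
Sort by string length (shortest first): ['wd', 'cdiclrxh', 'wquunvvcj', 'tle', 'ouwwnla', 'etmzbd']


Compute lengths:
  'wd' has length 2
  'cdiclrxh' has length 8
  'wquunvvcj' has length 9
  'tle' has length 3
  'ouwwnla' has length 7
  'etmzbd' has length 6
Lengths in increasing order: 2 < 3 < 6 < 7 < 8 < 9
Listing the words in that order gives the answer.
Final answer: ['wd', 'tle', 'etmzbd', 'ouwwnla', 'cdiclrxh', 'wquunvvcj']


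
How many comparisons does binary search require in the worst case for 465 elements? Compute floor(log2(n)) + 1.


Binary search halves the search space each step.
Maximum comparisons = floor(log2(465)) + 1
log2(465) = 8.8611
floor(log2(465)) = 8, so 8 + 1 = 9
Final answer: 9


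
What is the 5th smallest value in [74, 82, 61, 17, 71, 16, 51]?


Sort ascending: [16, 17, 51, 61, 71, 74, 82]
The 5th element (1-indexed) is at index 4.
Value = 71
Final answer: 71


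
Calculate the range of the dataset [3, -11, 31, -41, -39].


Maximum value: 31
Minimum value: -41
Range = 31 - (-41) = 72
Final answer: 72


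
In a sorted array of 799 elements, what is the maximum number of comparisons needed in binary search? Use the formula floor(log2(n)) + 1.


Binary search halves the search space each step.
Maximum comparisons = floor(log2(799)) + 1
log2(799) = 9.6421
floor(log2(799)) = 9, so 9 + 1 = 10
Final answer: 10


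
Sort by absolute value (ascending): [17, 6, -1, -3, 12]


Compute absolute values:
  |17| = 17
  |6| = 6
  |-1| = 1
  |-3| = 3
  |12| = 12
Absolute values in increasing order: 1 < 3 < 6 < 12 < 17
Listing the original numbers in that order gives the answer.
Final answer: [-1, -3, 6, 12, 17]


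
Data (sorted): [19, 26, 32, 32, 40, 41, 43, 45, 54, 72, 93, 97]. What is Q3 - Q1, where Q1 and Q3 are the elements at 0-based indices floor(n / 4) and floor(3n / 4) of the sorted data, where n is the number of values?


The data has n = 12 elements.
Q1 index = floor(12 / 4) = floor(3) = 3; Q3 index = floor(3 * 12 / 4) = floor(9) = 9
Q1 = element at index 3 = 32
Q3 = element at index 9 = 72
IQR = 72 - 32 = 40
Final answer: 40


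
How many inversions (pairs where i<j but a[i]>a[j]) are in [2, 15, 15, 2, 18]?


For each element, count the later elements that are smaller than it:
  2 (index 0): smaller elements after it = [] -> 0
  15 (index 1): smaller elements after it = [2] -> 1
  15 (index 2): smaller elements after it = [2] -> 1
  2 (index 3): smaller elements after it = [] -> 0
Total inversions = 0 + 1 + 1 + 0 = 2
Final answer: 2


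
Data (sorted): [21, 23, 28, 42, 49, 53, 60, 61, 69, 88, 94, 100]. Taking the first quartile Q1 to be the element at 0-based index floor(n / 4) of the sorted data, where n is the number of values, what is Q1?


The list has n = 12 elements.
Q1 index = floor(12 / 4) = floor(3) = 3
Counting from index 0 in the sorted data, the element at index 3 is 42.
Final answer: 42


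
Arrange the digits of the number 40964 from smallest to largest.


The number 40964 has digits: 4, 0, 9, 6, 4
Sorted: 0, 4, 4, 6, 9
Joining the sorted digits gives the result.
Final answer: 04469


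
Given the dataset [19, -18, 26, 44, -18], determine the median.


First, sort the list: [-18, -18, 19, 26, 44]
The list has 5 elements (odd count).
The middle index is 2 (0-based), and the element there is 19.
Final answer: 19


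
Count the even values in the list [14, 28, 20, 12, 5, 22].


Check each element:
  14 is even
  28 is even
  20 is even
  12 is even
  5 is odd
  22 is even
Evens: [14, 28, 20, 12, 22]
Count of evens = 5
Final answer: 5


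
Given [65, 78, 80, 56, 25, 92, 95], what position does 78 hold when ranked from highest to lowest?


Sort descending: [95, 92, 80, 78, 65, 56, 25]
Find 78 in the sorted list.
78 is at position 4.
Final answer: 4


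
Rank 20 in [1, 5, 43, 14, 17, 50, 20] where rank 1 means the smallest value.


Sort ascending: [1, 5, 14, 17, 20, 43, 50]
Find 20 in the sorted list.
20 is at position 5 (1-indexed).
Final answer: 5


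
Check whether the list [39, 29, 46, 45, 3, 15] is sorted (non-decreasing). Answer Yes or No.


Check consecutive pairs:
  39 <= 29? False
  29 <= 46? True
  46 <= 45? False
  45 <= 3? False
  3 <= 15? True
3 consecutive pair(s) are out of order, so the list is not sorted.
Final answer: No


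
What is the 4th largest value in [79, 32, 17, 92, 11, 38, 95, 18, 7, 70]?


Sort descending: [95, 92, 79, 70, 38, 32, 18, 17, 11, 7]
The 4th element (1-indexed) is at index 3.
Value = 70
Final answer: 70


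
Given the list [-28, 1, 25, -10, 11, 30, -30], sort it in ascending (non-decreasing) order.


Original list: [-28, 1, 25, -10, 11, 30, -30]
Repeatedly take the smallest remaining element:
  Remaining [-28, 1, 25, -10, 11, 30, -30] -> smallest is -30
  Remaining [-28, 1, 25, -10, 11, 30] -> smallest is -28
  Remaining [1, 25, -10, 11, 30] -> smallest is -10
  Remaining [1, 25, 11, 30] -> smallest is 1
  Remaining [25, 11, 30] -> smallest is 11
  Remaining [25, 30] -> smallest is 25
  Remaining [30] -> smallest is 30
Collecting the picks in order gives the sorted list.
Final answer: [-30, -28, -10, 1, 11, 25, 30]


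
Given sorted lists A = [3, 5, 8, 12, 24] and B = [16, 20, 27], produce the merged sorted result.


List A: [3, 5, 8, 12, 24]
List B: [16, 20, 27]
Repeatedly compare the front elements and take the smaller:
  3 vs 16 -> take 3
  5 vs 16 -> take 5
  8 vs 16 -> take 8
  12 vs 16 -> take 12
  24 vs 16 -> take 16
  24 vs 20 -> take 20
  24 vs 27 -> take 24
  A is exhausted; append the rest of B: [27]
Final answer: [3, 5, 8, 12, 16, 20, 24, 27]


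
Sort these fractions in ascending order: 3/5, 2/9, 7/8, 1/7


Convert to decimal for comparison:
  3/5 = 0.6
  2/9 = 0.2222
  7/8 = 0.875
  1/7 = 0.1429
Decimals in increasing order: 0.1429 < 0.2222 < 0.6 < 0.875
Writing each back as its fraction gives the sorted order.
Final answer: 1/7, 2/9, 3/5, 7/8


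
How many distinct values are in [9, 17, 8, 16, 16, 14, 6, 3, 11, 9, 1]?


List all unique values:
Distinct values: [1, 3, 6, 8, 9, 11, 14, 16, 17]
Count = 9
Final answer: 9


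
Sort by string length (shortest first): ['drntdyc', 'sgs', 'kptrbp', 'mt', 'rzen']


Compute lengths:
  'drntdyc' has length 7
  'sgs' has length 3
  'kptrbp' has length 6
  'mt' has length 2
  'rzen' has length 4
Lengths in increasing order: 2 < 3 < 4 < 6 < 7
Listing the words in that order gives the answer.
Final answer: ['mt', 'sgs', 'rzen', 'kptrbp', 'drntdyc']


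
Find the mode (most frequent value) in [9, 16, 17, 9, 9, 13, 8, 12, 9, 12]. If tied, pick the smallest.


Count the frequency of each value:
  8 appears 1 time(s)
  9 appears 4 time(s)
  12 appears 2 time(s)
  13 appears 1 time(s)
  16 appears 1 time(s)
  17 appears 1 time(s)
Maximum frequency is 4.
Only 9 reaches that frequency, so it is the mode.
Final answer: 9


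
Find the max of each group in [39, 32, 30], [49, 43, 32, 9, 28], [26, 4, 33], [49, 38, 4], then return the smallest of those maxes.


Find max of each group:
  Group 1: [39, 32, 30] -> max = 39
  Group 2: [49, 43, 32, 9, 28] -> max = 49
  Group 3: [26, 4, 33] -> max = 33
  Group 4: [49, 38, 4] -> max = 49
Maxes: [39, 49, 33, 49]
Minimum of maxes = 33
Final answer: 33


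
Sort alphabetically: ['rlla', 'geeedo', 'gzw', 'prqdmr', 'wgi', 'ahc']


Compare strings character by character (the first differing letter decides):
  'ahc' < 'geeedo' since 'a' < 'g' at position 1
  'geeedo' < 'gzw' since 'e' < 'z' at position 2
  'gzw' < 'prqdmr' since 'g' < 'p' at position 1
  'prqdmr' < 'rlla' since 'p' < 'r' at position 1
  'rlla' < 'wgi' since 'r' < 'w' at position 1
Chaining these comparisons gives the alphabetical order.
Final answer: ['ahc', 'geeedo', 'gzw', 'prqdmr', 'rlla', 'wgi']


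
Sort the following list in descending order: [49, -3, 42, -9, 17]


Original list: [49, -3, 42, -9, 17]
Repeatedly take the largest remaining element:
  Remaining [49, -3, 42, -9, 17] -> largest is 49
  Remaining [-3, 42, -9, 17] -> largest is 42
  Remaining [-3, -9, 17] -> largest is 17
  Remaining [-3, -9] -> largest is -3
  Remaining [-9] -> largest is -9
Collecting the picks in order gives the descending list.
Final answer: [49, 42, 17, -3, -9]


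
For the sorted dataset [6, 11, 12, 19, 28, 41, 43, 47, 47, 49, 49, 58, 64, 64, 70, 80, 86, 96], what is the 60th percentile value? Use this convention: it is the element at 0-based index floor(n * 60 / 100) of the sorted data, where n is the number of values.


The dataset has n = 18 elements.
Index = floor(18 * 60 / 100) = floor(1080 / 100) = floor(10.8) = 10
Counting from index 0 in the sorted data, the element at index 10 is 49.
Final answer: 49


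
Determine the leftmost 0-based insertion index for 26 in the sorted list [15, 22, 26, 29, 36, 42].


List is sorted: [15, 22, 26, 29, 36, 42]
We need the leftmost position where 26 can be inserted, i.e. the first index whose element is >= 26 (or the end of the list if none is).
Binary search with low=0, high=6 (0-based indices):
  low=0, high=6, mid=3: a[3]=29 >= 26, so high = 3
  low=0, high=3, mid=1: a[1]=22 < 26, so low = 2
  low=2, high=3, mid=2: a[2]=26 >= 26, so high = 2
Now low = high = 2, so the insertion index is 2.
Final answer: 2


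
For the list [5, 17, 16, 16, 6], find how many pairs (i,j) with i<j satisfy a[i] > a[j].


For each element, count the later elements that are smaller than it:
  5 (index 0): smaller elements after it = [] -> 0
  17 (index 1): smaller elements after it = [16, 16, 6] -> 3
  16 (index 2): smaller elements after it = [6] -> 1
  16 (index 3): smaller elements after it = [6] -> 1
Total inversions = 0 + 3 + 1 + 1 = 5
Final answer: 5


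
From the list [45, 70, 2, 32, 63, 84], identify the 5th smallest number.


Sort ascending: [2, 32, 45, 63, 70, 84]
The 5th element (1-indexed) is at index 4.
Value = 70
Final answer: 70


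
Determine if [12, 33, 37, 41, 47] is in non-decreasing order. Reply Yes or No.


Check consecutive pairs:
  12 <= 33? True
  33 <= 37? True
  37 <= 41? True
  41 <= 47? True
Every consecutive pair is in order, so the list is non-decreasing.
Final answer: Yes


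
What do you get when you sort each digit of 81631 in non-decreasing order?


The number 81631 has digits: 8, 1, 6, 3, 1
Sorted: 1, 1, 3, 6, 8
Joining the sorted digits gives the result.
Final answer: 11368


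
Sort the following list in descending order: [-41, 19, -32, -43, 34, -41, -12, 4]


Original list: [-41, 19, -32, -43, 34, -41, -12, 4]
Repeatedly take the largest remaining element:
  Remaining [-41, 19, -32, -43, 34, -41, -12, 4] -> largest is 34
  Remaining [-41, 19, -32, -43, -41, -12, 4] -> largest is 19
  Remaining [-41, -32, -43, -41, -12, 4] -> largest is 4
  Remaining [-41, -32, -43, -41, -12] -> largest is -12
  Remaining [-41, -32, -43, -41] -> largest is -32
  Remaining [-41, -43, -41] -> largest is -41
  Remaining [-43, -41] -> largest is -41
  Remaining [-43] -> largest is -43
Collecting the picks in order gives the descending list.
Final answer: [34, 19, 4, -12, -32, -41, -41, -43]


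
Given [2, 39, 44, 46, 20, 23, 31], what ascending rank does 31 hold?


Sort ascending: [2, 20, 23, 31, 39, 44, 46]
Find 31 in the sorted list.
31 is at position 4 (1-indexed).
Final answer: 4


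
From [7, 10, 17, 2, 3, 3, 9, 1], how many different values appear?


List all unique values:
Distinct values: [1, 2, 3, 7, 9, 10, 17]
Count = 7
Final answer: 7


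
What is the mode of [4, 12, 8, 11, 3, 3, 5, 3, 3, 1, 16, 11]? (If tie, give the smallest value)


Count the frequency of each value:
  1 appears 1 time(s)
  3 appears 4 time(s)
  4 appears 1 time(s)
  5 appears 1 time(s)
  8 appears 1 time(s)
  11 appears 2 time(s)
  12 appears 1 time(s)
  16 appears 1 time(s)
Maximum frequency is 4.
Only 3 reaches that frequency, so it is the mode.
Final answer: 3


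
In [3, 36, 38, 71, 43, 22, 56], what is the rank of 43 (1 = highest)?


Sort descending: [71, 56, 43, 38, 36, 22, 3]
Find 43 in the sorted list.
43 is at position 3.
Final answer: 3


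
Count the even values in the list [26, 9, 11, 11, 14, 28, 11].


Check each element:
  26 is even
  9 is odd
  11 is odd
  11 is odd
  14 is even
  28 is even
  11 is odd
Evens: [26, 14, 28]
Count of evens = 3
Final answer: 3


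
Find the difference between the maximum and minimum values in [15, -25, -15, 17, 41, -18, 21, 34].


Maximum value: 41
Minimum value: -25
Range = 41 - (-25) = 66
Final answer: 66


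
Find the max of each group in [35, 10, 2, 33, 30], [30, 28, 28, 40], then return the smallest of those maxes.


Find max of each group:
  Group 1: [35, 10, 2, 33, 30] -> max = 35
  Group 2: [30, 28, 28, 40] -> max = 40
Maxes: [35, 40]
Minimum of maxes = 35
Final answer: 35


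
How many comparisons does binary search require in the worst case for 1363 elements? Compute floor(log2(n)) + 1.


Binary search halves the search space each step.
Maximum comparisons = floor(log2(1363)) + 1
log2(1363) = 10.4126
floor(log2(1363)) = 10, so 10 + 1 = 11
Final answer: 11


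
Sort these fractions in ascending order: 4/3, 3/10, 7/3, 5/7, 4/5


Convert to decimal for comparison:
  4/3 = 1.3333
  3/10 = 0.3
  7/3 = 2.3333
  5/7 = 0.7143
  4/5 = 0.8
Decimals in increasing order: 0.3 < 0.7143 < 0.8 < 1.3333 < 2.3333
Writing each back as its fraction gives the sorted order.
Final answer: 3/10, 5/7, 4/5, 4/3, 7/3


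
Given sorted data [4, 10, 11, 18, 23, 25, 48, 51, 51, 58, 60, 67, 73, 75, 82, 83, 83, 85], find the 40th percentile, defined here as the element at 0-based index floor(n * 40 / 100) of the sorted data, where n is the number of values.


The dataset has n = 18 elements.
Index = floor(18 * 40 / 100) = floor(720 / 100) = floor(7.2) = 7
Counting from index 0 in the sorted data, the element at index 7 is 51.
Final answer: 51


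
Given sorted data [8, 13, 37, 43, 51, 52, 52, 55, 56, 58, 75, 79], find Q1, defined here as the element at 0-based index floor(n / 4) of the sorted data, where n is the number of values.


The list has n = 12 elements.
Q1 index = floor(12 / 4) = floor(3) = 3
Counting from index 0 in the sorted data, the element at index 3 is 43.
Final answer: 43


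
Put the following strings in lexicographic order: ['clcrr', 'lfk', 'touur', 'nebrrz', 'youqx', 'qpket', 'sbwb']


Compare strings character by character (the first differing letter decides):
  'clcrr' < 'lfk' since 'c' < 'l' at position 1
  'lfk' < 'nebrrz' since 'l' < 'n' at position 1
  'nebrrz' < 'qpket' since 'n' < 'q' at position 1
  'qpket' < 'sbwb' since 'q' < 's' at position 1
  'sbwb' < 'touur' since 's' < 't' at position 1
  'touur' < 'youqx' since 't' < 'y' at position 1
Chaining these comparisons gives the alphabetical order.
Final answer: ['clcrr', 'lfk', 'nebrrz', 'qpket', 'sbwb', 'touur', 'youqx']


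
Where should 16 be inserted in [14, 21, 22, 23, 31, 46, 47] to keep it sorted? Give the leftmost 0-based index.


List is sorted: [14, 21, 22, 23, 31, 46, 47]
We need the leftmost position where 16 can be inserted, i.e. the first index whose element is >= 16 (or the end of the list if none is).
Binary search with low=0, high=7 (0-based indices):
  low=0, high=7, mid=3: a[3]=23 >= 16, so high = 3
  low=0, high=3, mid=1: a[1]=21 >= 16, so high = 1
  low=0, high=1, mid=0: a[0]=14 < 16, so low = 1
Now low = high = 1, so the insertion index is 1.
Final answer: 1


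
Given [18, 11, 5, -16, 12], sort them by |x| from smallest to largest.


Compute absolute values:
  |18| = 18
  |11| = 11
  |5| = 5
  |-16| = 16
  |12| = 12
Absolute values in increasing order: 5 < 11 < 12 < 16 < 18
Listing the original numbers in that order gives the answer.
Final answer: [5, 11, 12, -16, 18]


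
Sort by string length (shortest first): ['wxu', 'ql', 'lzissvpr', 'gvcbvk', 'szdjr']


Compute lengths:
  'wxu' has length 3
  'ql' has length 2
  'lzissvpr' has length 8
  'gvcbvk' has length 6
  'szdjr' has length 5
Lengths in increasing order: 2 < 3 < 5 < 6 < 8
Listing the words in that order gives the answer.
Final answer: ['ql', 'wxu', 'szdjr', 'gvcbvk', 'lzissvpr']


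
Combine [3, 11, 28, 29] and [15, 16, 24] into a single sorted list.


List A: [3, 11, 28, 29]
List B: [15, 16, 24]
Repeatedly compare the front elements and take the smaller:
  3 vs 15 -> take 3
  11 vs 15 -> take 11
  28 vs 15 -> take 15
  28 vs 16 -> take 16
  28 vs 24 -> take 24
  B is exhausted; append the rest of A: [28, 29]
Final answer: [3, 11, 15, 16, 24, 28, 29]


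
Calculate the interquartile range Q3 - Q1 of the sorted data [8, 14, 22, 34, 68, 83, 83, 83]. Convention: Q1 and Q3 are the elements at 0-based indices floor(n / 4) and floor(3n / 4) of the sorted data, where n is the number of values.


The data has n = 8 elements.
Q1 index = floor(8 / 4) = floor(2) = 2; Q3 index = floor(3 * 8 / 4) = floor(6) = 6
Q1 = element at index 2 = 22
Q3 = element at index 6 = 83
IQR = 83 - 22 = 61
Final answer: 61


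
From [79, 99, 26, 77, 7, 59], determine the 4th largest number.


Sort descending: [99, 79, 77, 59, 26, 7]
The 4th element (1-indexed) is at index 3.
Value = 59
Final answer: 59


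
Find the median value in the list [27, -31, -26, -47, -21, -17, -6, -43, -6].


First, sort the list: [-47, -43, -31, -26, -21, -17, -6, -6, 27]
The list has 9 elements (odd count).
The middle index is 4 (0-based), and the element there is -21.
Final answer: -21


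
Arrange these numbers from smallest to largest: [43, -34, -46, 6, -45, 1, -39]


Original list: [43, -34, -46, 6, -45, 1, -39]
Repeatedly take the smallest remaining element:
  Remaining [43, -34, -46, 6, -45, 1, -39] -> smallest is -46
  Remaining [43, -34, 6, -45, 1, -39] -> smallest is -45
  Remaining [43, -34, 6, 1, -39] -> smallest is -39
  Remaining [43, -34, 6, 1] -> smallest is -34
  Remaining [43, 6, 1] -> smallest is 1
  Remaining [43, 6] -> smallest is 6
  Remaining [43] -> smallest is 43
Collecting the picks in order gives the sorted list.
Final answer: [-46, -45, -39, -34, 1, 6, 43]


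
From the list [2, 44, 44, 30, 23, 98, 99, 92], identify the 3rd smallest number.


Sort ascending: [2, 23, 30, 44, 44, 92, 98, 99]
The 3rd element (1-indexed) is at index 2.
Value = 30
Final answer: 30


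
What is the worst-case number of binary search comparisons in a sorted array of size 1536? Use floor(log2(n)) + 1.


Binary search halves the search space each step.
Maximum comparisons = floor(log2(1536)) + 1
log2(1536) = 10.585
floor(log2(1536)) = 10, so 10 + 1 = 11
Final answer: 11


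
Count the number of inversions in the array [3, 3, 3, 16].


For each element, count the later elements that are smaller than it:
  3 (index 0): smaller elements after it = [] -> 0
  3 (index 1): smaller elements after it = [] -> 0
  3 (index 2): smaller elements after it = [] -> 0
Total inversions = 0 + 0 + 0 = 0
Final answer: 0


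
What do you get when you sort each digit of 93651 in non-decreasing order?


The number 93651 has digits: 9, 3, 6, 5, 1
Sorted: 1, 3, 5, 6, 9
Joining the sorted digits gives the result.
Final answer: 13569


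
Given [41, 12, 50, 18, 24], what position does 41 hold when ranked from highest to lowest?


Sort descending: [50, 41, 24, 18, 12]
Find 41 in the sorted list.
41 is at position 2.
Final answer: 2


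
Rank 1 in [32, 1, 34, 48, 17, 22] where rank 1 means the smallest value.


Sort ascending: [1, 17, 22, 32, 34, 48]
Find 1 in the sorted list.
1 is at position 1 (1-indexed).
Final answer: 1


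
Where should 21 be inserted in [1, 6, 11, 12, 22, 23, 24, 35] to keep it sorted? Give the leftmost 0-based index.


List is sorted: [1, 6, 11, 12, 22, 23, 24, 35]
We need the leftmost position where 21 can be inserted, i.e. the first index whose element is >= 21 (or the end of the list if none is).
Binary search with low=0, high=8 (0-based indices):
  low=0, high=8, mid=4: a[4]=22 >= 21, so high = 4
  low=0, high=4, mid=2: a[2]=11 < 21, so low = 3
  low=3, high=4, mid=3: a[3]=12 < 21, so low = 4
Now low = high = 4, so the insertion index is 4.
Final answer: 4


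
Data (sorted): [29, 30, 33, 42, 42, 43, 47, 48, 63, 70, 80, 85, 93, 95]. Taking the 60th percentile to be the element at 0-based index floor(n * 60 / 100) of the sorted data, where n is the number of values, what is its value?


The dataset has n = 14 elements.
Index = floor(14 * 60 / 100) = floor(840 / 100) = floor(8.4) = 8
Counting from index 0 in the sorted data, the element at index 8 is 63.
Final answer: 63


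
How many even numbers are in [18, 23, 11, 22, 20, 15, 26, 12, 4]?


Check each element:
  18 is even
  23 is odd
  11 is odd
  22 is even
  20 is even
  15 is odd
  26 is even
  12 is even
  4 is even
Evens: [18, 22, 20, 26, 12, 4]
Count of evens = 6
Final answer: 6


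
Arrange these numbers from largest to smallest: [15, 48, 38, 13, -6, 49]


Original list: [15, 48, 38, 13, -6, 49]
Repeatedly take the largest remaining element:
  Remaining [15, 48, 38, 13, -6, 49] -> largest is 49
  Remaining [15, 48, 38, 13, -6] -> largest is 48
  Remaining [15, 38, 13, -6] -> largest is 38
  Remaining [15, 13, -6] -> largest is 15
  Remaining [13, -6] -> largest is 13
  Remaining [-6] -> largest is -6
Collecting the picks in order gives the descending list.
Final answer: [49, 48, 38, 15, 13, -6]


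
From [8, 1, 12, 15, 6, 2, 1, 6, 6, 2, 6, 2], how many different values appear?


List all unique values:
Distinct values: [1, 2, 6, 8, 12, 15]
Count = 6
Final answer: 6


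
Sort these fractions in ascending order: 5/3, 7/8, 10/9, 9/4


Convert to decimal for comparison:
  5/3 = 1.6667
  7/8 = 0.875
  10/9 = 1.1111
  9/4 = 2.25
Decimals in increasing order: 0.875 < 1.1111 < 1.6667 < 2.25
Writing each back as its fraction gives the sorted order.
Final answer: 7/8, 10/9, 5/3, 9/4


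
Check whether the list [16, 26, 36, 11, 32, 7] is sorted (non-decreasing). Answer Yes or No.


Check consecutive pairs:
  16 <= 26? True
  26 <= 36? True
  36 <= 11? False
  11 <= 32? True
  32 <= 7? False
2 consecutive pair(s) are out of order, so the list is not sorted.
Final answer: No


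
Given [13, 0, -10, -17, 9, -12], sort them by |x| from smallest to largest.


Compute absolute values:
  |13| = 13
  |0| = 0
  |-10| = 10
  |-17| = 17
  |9| = 9
  |-12| = 12
Absolute values in increasing order: 0 < 9 < 10 < 12 < 13 < 17
Listing the original numbers in that order gives the answer.
Final answer: [0, 9, -10, -12, 13, -17]


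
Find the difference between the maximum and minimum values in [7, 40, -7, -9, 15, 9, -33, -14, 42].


Maximum value: 42
Minimum value: -33
Range = 42 - (-33) = 75
Final answer: 75


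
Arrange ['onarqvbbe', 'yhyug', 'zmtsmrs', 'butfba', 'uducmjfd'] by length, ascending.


Compute lengths:
  'onarqvbbe' has length 9
  'yhyug' has length 5
  'zmtsmrs' has length 7
  'butfba' has length 6
  'uducmjfd' has length 8
Lengths in increasing order: 5 < 6 < 7 < 8 < 9
Listing the words in that order gives the answer.
Final answer: ['yhyug', 'butfba', 'zmtsmrs', 'uducmjfd', 'onarqvbbe']


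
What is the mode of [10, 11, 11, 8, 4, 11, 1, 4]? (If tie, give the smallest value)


Count the frequency of each value:
  1 appears 1 time(s)
  4 appears 2 time(s)
  8 appears 1 time(s)
  10 appears 1 time(s)
  11 appears 3 time(s)
Maximum frequency is 3.
Only 11 reaches that frequency, so it is the mode.
Final answer: 11


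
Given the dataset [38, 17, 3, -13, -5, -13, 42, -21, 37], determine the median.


First, sort the list: [-21, -13, -13, -5, 3, 17, 37, 38, 42]
The list has 9 elements (odd count).
The middle index is 4 (0-based), and the element there is 3.
Final answer: 3


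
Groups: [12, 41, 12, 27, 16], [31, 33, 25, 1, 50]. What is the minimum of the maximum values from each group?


Find max of each group:
  Group 1: [12, 41, 12, 27, 16] -> max = 41
  Group 2: [31, 33, 25, 1, 50] -> max = 50
Maxes: [41, 50]
Minimum of maxes = 41
Final answer: 41
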